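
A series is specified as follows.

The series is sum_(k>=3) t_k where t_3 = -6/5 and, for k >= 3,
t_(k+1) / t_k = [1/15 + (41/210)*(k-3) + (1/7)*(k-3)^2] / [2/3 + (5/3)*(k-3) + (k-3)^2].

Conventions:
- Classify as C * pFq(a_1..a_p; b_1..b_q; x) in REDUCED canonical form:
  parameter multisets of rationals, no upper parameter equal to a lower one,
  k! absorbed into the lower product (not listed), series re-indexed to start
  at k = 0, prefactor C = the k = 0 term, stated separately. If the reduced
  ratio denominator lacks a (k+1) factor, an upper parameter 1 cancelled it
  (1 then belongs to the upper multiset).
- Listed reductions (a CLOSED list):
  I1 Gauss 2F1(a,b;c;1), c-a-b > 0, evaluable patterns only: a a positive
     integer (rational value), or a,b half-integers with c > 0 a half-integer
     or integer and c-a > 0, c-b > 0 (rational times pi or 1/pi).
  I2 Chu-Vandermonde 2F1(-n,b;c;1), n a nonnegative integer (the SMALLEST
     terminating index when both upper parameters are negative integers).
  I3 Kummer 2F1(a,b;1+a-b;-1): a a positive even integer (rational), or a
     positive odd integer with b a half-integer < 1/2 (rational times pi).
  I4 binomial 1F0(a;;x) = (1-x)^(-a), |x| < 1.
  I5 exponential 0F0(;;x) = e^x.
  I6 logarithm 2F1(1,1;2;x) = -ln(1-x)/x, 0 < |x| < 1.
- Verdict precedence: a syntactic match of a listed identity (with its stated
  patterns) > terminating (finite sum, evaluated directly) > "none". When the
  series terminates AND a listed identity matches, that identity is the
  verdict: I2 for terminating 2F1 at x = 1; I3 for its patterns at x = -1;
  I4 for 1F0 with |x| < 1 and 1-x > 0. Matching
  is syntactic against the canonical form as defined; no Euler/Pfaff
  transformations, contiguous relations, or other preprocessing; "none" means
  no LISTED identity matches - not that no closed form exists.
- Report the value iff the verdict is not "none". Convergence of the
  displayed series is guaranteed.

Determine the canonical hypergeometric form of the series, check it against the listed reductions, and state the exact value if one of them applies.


This is -6/5 * 1F0(7/10; -; 1/7) in reduced canonical form. Verdict: the binomial series (I4) matches (the 1F0 binomial series: exponent -7/10, x = 1/7). Exact value: (-6/5) * (6/7)^(-7/10).

Key observation: t_0 being -6/5, the ratio is unreduced: k + 2/3 divides both sides (C = -6/5, x = 1/7).
Consecutive-term ratio: r(k) = (1/7) * (k+7/10) / [(k+1)] - rational; roots negated = parameters, x = (1/7), C = -6/5.


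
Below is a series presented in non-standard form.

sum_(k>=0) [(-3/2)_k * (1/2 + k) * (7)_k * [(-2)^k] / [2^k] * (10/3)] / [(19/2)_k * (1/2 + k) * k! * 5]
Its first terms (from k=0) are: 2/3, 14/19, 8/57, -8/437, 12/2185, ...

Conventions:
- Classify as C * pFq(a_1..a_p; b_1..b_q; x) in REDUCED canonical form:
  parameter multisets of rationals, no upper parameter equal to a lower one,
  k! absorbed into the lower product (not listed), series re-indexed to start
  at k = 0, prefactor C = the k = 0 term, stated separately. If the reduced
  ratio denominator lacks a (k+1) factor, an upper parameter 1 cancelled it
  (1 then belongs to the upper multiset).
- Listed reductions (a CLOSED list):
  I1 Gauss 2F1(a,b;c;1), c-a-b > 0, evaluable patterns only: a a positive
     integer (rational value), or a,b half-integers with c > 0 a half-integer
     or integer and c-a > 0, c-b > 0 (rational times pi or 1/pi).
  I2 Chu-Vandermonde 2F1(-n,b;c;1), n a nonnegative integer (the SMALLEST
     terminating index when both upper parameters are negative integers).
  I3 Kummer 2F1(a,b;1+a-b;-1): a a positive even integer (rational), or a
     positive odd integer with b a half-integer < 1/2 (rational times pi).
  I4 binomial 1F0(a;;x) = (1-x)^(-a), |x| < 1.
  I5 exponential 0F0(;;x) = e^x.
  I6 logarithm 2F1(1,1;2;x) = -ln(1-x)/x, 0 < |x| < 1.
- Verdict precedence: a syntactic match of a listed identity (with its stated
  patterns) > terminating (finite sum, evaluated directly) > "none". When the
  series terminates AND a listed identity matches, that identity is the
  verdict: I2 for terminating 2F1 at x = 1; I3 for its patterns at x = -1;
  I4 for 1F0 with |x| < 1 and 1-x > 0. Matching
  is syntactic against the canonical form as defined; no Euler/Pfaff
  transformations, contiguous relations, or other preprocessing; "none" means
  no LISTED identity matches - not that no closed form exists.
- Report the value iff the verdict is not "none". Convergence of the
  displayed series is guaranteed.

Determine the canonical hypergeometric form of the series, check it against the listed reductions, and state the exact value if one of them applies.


This is 2/3 * 2F1(-3/2, 7; 19/2; -1) in reduced canonical form. Verdict: the Kummer evaluation I3 applies (x = -1; c = 19/2 equals 1+a-b for upper {-3/2, 7}: listed pattern). Its exact value is (255255/524288) * pi.

First insight: from the first term 2/3: the two k-th powers (C = 2/3) combine into one argument.
Step ratio: r(k) = (-1) * (k-3/2) (k+7) / [(k+19/2) (k+1)] - rational in k. x = (-1); t_0 = 2/3; negate the roots.


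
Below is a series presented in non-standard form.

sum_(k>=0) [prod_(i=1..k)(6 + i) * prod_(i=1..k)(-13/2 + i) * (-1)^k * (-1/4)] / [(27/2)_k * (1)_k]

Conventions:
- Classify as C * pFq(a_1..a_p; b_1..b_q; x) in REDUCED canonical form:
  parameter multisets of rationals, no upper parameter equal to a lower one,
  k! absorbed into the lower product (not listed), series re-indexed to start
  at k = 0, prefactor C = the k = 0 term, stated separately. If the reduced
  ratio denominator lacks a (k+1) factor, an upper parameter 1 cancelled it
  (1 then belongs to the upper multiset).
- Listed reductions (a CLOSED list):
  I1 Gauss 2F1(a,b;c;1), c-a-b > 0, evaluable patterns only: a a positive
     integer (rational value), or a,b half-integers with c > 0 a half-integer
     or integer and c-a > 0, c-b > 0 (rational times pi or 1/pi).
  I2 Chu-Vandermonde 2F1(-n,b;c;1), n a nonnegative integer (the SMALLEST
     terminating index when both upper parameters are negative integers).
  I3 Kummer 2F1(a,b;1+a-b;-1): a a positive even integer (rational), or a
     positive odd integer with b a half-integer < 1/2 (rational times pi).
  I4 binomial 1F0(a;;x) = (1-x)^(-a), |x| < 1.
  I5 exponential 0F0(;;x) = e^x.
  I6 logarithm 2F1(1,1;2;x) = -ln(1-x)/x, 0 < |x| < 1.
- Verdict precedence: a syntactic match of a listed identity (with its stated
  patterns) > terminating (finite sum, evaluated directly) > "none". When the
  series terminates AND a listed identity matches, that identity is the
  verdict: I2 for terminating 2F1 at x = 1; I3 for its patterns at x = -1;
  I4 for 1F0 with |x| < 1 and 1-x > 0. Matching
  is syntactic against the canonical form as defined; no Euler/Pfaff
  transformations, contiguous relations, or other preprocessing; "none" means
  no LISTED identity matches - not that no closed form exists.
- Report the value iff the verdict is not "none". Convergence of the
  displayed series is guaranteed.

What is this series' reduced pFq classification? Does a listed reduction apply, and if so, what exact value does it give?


Canonical form: C = -1/4 times 2F1 with upper {-11/2, 7}, lower {27/2}, x = -1. Verdict: Kummer's theorem (I3) fires (x = -1; c = 27/2 equals 1+a-b for upper {-11/2, 7}: listed pattern). Value: (-929553625/1073741824) * pi.

Key step: t_0 being -1/4, the running product (prefactor -1/4) telescopes to a rising factorial.
Term ratio: r(k) = (-1) * (k-11/2) (k+7) / [(k+27/2) (k+1)] ; factor over Q: parameters, x = (-1), and C = -1/4.


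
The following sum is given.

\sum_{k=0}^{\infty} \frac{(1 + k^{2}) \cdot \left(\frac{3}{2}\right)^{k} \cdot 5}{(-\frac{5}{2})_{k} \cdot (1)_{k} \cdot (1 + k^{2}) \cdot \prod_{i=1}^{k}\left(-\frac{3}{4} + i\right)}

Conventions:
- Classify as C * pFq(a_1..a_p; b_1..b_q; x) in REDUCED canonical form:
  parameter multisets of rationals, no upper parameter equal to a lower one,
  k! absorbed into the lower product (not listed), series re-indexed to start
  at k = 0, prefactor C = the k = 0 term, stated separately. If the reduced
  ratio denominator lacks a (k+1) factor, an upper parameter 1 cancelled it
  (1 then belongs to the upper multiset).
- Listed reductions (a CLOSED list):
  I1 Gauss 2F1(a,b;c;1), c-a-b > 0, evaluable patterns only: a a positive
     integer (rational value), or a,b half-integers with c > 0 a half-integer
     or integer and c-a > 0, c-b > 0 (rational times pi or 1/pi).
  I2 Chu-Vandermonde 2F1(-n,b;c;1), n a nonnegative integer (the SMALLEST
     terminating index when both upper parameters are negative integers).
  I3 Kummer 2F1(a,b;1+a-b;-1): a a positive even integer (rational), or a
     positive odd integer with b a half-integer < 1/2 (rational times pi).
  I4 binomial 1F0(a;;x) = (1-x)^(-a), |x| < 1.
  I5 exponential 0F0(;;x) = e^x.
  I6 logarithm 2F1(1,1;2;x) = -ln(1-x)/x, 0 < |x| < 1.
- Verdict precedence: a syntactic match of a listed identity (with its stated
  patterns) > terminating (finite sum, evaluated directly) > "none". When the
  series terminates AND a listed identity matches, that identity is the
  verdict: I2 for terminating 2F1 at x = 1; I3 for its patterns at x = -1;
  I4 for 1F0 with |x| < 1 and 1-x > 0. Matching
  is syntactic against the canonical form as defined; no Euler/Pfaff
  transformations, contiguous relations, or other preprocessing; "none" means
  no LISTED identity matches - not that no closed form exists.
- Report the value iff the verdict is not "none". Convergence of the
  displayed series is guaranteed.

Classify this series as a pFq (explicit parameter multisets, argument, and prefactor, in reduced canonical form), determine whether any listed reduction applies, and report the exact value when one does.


This is 5 * 0F2(-; -\frac{5}{2}, \frac{1}{4}; \frac{3}{2}) in reduced canonical form. Verdict: none here - no I1-I6 shape fits x = \frac{3}{2} with lower {-\frac{5}{2}, \frac{1}{4}}.

Key observation: with t_0 = 5, (1)_k (C = 5) is k! itself.
Term ratio: r(k) = \frac{3}{2} * 1 / [(k-\frac{5}{2}) (k+\frac{1}{4}) (k+1)] - rational in k. x = \frac{3}{2}; t_0 = 5; negate the roots.


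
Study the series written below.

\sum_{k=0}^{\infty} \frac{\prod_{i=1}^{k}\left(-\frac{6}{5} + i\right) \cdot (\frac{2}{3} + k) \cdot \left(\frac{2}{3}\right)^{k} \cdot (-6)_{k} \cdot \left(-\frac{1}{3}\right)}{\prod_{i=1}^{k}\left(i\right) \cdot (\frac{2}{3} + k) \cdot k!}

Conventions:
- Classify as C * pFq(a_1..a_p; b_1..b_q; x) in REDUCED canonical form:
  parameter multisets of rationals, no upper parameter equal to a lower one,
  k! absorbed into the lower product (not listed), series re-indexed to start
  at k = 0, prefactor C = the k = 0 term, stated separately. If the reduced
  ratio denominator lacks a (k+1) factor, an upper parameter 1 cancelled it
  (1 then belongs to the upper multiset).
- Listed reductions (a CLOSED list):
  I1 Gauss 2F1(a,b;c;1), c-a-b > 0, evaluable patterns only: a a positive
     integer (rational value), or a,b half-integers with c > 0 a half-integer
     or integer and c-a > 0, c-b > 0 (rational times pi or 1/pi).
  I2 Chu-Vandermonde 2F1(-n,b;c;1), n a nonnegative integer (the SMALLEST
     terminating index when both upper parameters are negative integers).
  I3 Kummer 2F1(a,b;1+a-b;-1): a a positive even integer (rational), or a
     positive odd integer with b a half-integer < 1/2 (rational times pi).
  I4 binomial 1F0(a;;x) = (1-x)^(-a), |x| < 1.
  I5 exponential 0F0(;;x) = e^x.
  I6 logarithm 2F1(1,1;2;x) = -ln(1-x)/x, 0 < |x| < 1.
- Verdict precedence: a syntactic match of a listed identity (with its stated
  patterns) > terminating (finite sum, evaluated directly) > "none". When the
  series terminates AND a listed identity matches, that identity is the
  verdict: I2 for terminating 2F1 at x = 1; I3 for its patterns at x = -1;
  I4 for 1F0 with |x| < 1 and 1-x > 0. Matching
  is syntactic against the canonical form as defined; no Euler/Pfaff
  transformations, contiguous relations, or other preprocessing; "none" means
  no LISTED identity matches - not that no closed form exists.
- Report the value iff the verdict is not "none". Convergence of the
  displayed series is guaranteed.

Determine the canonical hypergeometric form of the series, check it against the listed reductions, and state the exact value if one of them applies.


Canonical form: C = -\frac{1}{3} times 2F1 with upper {-6, -\frac{1}{5}}, lower {1}, x = \frac{2}{3}. Verdict: terminating at k = 6: the factor (-6)_k kills every later term; summing the 7 survivors is exact. Sum: -\frac{27905867}{56953125}.

Key observation: with t_0 = -\frac{1}{3}, k + 2/3 divides numerator and denominator alike; C = -1/3, x = 2/3 after cancelling.
Adjacent-term ratio: r(k) = \frac{2}{3} * (k-6) (k-\frac{1}{5}) / [(k+1) (k+1)] ; factor over Q: parameters, x = \frac{2}{3}, and C = -\frac{1}{3}.


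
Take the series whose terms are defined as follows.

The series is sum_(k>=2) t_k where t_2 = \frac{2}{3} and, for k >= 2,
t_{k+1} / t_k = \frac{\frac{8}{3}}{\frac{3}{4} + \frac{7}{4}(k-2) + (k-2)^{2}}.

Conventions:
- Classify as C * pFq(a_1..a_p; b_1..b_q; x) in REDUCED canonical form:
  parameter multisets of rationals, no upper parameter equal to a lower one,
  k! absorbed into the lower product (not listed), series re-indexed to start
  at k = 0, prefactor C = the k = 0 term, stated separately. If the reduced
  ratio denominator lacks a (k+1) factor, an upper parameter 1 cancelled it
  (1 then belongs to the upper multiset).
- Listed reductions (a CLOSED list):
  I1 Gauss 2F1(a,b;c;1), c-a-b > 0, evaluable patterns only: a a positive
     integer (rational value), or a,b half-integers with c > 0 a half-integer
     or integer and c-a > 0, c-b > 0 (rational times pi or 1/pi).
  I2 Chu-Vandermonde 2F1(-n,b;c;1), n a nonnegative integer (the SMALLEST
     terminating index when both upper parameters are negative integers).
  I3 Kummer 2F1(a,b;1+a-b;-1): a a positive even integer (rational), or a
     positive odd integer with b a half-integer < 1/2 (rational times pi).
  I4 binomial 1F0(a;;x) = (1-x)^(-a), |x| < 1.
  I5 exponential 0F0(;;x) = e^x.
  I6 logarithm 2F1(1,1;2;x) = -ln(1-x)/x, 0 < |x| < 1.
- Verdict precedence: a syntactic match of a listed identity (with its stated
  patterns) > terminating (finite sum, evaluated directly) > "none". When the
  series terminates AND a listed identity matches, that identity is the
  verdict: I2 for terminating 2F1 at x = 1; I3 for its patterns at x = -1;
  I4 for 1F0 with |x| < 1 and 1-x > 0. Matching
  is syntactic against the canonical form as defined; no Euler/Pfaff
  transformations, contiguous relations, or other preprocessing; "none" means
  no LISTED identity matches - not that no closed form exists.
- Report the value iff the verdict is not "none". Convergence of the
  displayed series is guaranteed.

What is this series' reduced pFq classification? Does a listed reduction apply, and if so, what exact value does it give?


The series (x = \frac{8}{3}) is 0F1: upper {-}, lower {\frac{3}{4}}, prefactor \frac{2}{3}. Verdict: none - this 0F1 at x = \frac{8}{3} matches no listed pattern, and upper {-} holds no stopper.

Key observation: t_0 being \frac{2}{3}, the expanded ratio factors over Q; C = 2/3, roots give parameters.
Ratio: r(k) = \frac{8}{3} * 1 / [(k+\frac{3}{4}) (k+1)] ; factor over Q: parameters, x = \frac{8}{3}, and C = \frac{2}{3}.


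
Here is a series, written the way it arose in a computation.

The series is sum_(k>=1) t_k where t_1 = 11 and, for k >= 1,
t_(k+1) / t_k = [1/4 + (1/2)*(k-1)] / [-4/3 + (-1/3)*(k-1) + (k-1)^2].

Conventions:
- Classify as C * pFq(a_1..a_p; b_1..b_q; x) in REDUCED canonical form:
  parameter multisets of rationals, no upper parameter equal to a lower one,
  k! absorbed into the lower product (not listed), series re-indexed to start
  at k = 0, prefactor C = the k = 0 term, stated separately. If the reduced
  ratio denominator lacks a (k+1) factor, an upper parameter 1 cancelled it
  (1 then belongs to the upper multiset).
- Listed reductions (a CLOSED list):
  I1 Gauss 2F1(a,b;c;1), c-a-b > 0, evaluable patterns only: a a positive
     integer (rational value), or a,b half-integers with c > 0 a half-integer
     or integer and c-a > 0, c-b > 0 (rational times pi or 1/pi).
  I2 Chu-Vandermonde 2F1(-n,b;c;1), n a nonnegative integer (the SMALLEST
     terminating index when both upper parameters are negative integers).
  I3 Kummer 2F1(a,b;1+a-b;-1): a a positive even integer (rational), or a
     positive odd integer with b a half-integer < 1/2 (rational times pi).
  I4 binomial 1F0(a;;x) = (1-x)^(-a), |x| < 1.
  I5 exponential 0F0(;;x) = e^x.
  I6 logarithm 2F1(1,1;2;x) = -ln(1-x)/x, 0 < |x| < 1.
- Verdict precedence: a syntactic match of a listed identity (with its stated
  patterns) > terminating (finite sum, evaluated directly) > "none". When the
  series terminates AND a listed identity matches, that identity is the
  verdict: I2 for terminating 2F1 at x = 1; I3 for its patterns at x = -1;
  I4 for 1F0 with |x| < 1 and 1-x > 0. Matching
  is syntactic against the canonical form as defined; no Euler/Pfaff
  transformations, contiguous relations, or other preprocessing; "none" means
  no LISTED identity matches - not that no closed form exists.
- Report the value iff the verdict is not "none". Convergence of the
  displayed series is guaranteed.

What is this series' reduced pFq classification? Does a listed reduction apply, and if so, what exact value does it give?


Canonical form: C = 11 times 1F1 with upper {1/2}, lower {-4/3}, x = 1/2. Verdict: none. Every listed pattern misses the 1F1 form at 1/2, upper {1/2}.

Key step: t_0 = 11 here, and the expanded ratio factors over Q; prefactor 11, roots give parameters.
Adjacent-term ratio: r(k) = (1/2) * (k+1/2) / [(k-4/3) (k+1)] - poly over poly, x = (1/2) from leading terms; C = 11 at k = 0.


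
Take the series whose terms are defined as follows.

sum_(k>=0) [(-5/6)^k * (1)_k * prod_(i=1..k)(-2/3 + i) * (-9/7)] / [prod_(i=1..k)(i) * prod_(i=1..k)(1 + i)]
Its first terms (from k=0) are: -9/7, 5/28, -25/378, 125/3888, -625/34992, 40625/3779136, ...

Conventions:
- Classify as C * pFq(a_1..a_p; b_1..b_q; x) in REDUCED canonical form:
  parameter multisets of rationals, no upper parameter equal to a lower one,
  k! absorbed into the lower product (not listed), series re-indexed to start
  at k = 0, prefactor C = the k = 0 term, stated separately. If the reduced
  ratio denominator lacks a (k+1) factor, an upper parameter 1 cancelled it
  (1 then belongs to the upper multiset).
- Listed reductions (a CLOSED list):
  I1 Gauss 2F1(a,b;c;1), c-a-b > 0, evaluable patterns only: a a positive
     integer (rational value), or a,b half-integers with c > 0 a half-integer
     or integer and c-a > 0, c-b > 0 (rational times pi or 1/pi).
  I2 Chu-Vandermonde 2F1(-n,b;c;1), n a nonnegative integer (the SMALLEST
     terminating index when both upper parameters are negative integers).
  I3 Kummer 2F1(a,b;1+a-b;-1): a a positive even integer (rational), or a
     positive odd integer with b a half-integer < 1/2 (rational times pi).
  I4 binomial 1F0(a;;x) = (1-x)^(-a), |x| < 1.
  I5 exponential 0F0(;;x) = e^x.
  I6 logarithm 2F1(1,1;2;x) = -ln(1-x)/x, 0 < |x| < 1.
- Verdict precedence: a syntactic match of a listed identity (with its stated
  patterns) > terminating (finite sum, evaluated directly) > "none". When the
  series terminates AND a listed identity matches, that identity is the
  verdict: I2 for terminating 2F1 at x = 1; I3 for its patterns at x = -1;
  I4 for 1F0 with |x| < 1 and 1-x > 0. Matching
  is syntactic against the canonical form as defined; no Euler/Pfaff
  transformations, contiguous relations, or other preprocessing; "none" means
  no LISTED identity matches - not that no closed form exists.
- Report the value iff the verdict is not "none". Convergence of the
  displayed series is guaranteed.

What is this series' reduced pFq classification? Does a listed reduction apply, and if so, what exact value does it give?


x = -5/6 here; the reduced form reads 2F1, upper {1/3, 1}, lower {2}, C = -9/7. Verdict: none. No listed pattern accepts 2F1(1/3, 1; 2; -5/6).

Key observation: from the first term -9/7: the running product (C = -9/7) telescopes to a rising factorial.
Adjacent-term ratio: r(k) = (-5/6) * (k+1/3) (k+1) / [(k+2) (k+1)] - rational in k. x = (-5/6); t_0 = -9/7; negate the roots.


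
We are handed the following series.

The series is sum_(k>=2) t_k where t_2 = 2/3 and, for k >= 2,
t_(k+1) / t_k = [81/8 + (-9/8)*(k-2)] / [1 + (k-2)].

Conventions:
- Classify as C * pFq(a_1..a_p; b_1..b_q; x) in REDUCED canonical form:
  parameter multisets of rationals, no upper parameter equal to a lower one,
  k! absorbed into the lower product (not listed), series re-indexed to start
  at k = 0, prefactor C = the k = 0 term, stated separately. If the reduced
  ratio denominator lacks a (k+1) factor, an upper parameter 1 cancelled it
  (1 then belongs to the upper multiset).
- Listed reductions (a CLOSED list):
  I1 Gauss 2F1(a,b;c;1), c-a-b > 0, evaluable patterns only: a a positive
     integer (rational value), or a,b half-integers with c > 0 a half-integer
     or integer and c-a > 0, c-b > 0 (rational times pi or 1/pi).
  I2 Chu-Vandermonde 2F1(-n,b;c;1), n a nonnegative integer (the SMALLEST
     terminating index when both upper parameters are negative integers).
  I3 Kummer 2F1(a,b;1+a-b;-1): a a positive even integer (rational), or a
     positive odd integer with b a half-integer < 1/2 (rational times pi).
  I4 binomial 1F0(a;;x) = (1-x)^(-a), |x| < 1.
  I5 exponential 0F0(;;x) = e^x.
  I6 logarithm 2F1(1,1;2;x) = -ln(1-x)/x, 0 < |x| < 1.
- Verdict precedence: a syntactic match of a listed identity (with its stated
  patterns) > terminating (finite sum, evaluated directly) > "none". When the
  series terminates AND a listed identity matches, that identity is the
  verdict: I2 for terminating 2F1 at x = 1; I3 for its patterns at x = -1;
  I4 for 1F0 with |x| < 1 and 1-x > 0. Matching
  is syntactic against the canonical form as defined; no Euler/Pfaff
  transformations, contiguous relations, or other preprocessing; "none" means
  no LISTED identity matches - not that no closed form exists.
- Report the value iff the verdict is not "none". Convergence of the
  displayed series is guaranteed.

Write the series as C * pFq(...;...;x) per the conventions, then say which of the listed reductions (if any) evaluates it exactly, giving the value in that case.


This is 2/3 * 1F0(-9; -; -9/8) in reduced canonical form. Verdict: terminating - upper -9 stops the sum at k = 9; the 10 terms are added exactly. Sum: 118587876497/201326592.

Key observation: x = (-9/8) and roots of the ratio polynomials (prefactor 2/3) are the negated parameters.
Ratio: r(k) = (-9/8) * (k-9) / [(k+1)] - rational in k. x = (-9/8); t_0 = 2/3; negate the roots.


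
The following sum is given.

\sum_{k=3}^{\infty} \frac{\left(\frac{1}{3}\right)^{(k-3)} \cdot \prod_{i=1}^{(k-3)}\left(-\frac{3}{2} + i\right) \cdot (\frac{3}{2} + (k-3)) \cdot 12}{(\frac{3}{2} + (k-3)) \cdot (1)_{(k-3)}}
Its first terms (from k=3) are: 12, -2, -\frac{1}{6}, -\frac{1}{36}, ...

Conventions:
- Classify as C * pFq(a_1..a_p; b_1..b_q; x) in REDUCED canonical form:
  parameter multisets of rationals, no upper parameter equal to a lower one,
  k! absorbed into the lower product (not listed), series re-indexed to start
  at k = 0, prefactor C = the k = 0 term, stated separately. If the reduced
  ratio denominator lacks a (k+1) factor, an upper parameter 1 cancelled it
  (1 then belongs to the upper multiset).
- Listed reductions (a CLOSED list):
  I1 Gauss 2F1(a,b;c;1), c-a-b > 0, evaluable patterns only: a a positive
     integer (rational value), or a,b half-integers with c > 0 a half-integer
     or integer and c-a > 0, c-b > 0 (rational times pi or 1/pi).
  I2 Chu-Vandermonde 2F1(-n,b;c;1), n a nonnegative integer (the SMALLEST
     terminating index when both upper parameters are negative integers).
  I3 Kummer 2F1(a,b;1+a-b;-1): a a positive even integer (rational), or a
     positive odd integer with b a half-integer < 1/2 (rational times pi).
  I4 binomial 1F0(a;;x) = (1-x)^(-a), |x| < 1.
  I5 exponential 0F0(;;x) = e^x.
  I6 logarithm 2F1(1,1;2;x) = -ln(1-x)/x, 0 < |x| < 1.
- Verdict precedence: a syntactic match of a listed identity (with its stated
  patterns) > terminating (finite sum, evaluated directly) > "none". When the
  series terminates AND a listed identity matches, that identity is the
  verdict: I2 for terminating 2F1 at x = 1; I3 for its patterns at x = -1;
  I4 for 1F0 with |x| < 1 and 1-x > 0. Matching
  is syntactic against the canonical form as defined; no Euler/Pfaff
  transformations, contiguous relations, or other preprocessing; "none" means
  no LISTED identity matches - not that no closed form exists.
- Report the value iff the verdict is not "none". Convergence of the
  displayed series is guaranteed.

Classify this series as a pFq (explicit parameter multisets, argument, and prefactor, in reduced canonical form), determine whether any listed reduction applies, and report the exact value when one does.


Key observation: with t_0 = 12, k + 3/2 divides numerator and denominator alike; C = 12 after cancelling.
Consecutive-term ratio: r(k) = \frac{1}{3} * (k-\frac{1}{2}) / [(k+1)] - rational in k. x = \frac{1}{3}; t_0 = 12; negate the roots.

This is 12 * 1F0(-\frac{1}{2}; -; \frac{1}{3}) in reduced canonical form. Verdict: binomial (I4) matches (the 1F0 binomial series: exponent 1/2, x = \frac{1}{3}). Value: 12 \cdot \left(\frac{2}{3}\right)^{\frac{1}{2}}.


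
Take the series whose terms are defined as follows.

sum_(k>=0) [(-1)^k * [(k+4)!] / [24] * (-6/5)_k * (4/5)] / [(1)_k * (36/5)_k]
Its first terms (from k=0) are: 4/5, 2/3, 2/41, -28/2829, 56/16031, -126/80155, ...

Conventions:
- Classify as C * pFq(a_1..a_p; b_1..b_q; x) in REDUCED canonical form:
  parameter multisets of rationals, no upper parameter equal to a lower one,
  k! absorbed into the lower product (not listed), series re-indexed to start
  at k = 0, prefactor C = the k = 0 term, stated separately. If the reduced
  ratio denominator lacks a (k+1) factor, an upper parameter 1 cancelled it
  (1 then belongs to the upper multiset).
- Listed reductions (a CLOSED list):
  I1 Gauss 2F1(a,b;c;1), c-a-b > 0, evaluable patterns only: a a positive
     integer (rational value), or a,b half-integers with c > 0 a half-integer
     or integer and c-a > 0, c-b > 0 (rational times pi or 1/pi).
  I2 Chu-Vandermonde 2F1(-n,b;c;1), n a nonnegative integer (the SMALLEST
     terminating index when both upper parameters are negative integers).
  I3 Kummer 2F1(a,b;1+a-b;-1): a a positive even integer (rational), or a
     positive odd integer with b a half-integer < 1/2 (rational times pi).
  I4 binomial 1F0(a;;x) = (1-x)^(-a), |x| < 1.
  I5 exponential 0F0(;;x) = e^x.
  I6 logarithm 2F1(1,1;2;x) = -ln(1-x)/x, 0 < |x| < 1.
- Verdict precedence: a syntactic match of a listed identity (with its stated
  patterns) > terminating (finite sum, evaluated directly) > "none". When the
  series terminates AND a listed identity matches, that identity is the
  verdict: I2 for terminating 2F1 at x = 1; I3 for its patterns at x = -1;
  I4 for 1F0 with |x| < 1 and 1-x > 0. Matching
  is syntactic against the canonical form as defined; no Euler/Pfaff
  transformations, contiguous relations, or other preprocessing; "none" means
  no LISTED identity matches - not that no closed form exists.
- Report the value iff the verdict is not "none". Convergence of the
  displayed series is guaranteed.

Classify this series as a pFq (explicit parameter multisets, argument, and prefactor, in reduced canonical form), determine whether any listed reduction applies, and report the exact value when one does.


Classification (C = 4/5): 2F1 with upper {-6/5, 5}, lower {36/5}, argument x = -1. Verdict: none (x = -1): each listed identity misses the multisets {-6/5, 5} ; {36/5}.

Key step: t_0 being 4/5, the factorial ratio (prefactor 4/5) (k+a-1)!/(a-1)! is a rising factorial (a)_k.
Ratio: r(k) = (-1) * (k-6/5) (k+5) / [(k+36/5) (k+1)] - rational in k, leading ratio (-1); with t_0 = 4/5, classification follows.


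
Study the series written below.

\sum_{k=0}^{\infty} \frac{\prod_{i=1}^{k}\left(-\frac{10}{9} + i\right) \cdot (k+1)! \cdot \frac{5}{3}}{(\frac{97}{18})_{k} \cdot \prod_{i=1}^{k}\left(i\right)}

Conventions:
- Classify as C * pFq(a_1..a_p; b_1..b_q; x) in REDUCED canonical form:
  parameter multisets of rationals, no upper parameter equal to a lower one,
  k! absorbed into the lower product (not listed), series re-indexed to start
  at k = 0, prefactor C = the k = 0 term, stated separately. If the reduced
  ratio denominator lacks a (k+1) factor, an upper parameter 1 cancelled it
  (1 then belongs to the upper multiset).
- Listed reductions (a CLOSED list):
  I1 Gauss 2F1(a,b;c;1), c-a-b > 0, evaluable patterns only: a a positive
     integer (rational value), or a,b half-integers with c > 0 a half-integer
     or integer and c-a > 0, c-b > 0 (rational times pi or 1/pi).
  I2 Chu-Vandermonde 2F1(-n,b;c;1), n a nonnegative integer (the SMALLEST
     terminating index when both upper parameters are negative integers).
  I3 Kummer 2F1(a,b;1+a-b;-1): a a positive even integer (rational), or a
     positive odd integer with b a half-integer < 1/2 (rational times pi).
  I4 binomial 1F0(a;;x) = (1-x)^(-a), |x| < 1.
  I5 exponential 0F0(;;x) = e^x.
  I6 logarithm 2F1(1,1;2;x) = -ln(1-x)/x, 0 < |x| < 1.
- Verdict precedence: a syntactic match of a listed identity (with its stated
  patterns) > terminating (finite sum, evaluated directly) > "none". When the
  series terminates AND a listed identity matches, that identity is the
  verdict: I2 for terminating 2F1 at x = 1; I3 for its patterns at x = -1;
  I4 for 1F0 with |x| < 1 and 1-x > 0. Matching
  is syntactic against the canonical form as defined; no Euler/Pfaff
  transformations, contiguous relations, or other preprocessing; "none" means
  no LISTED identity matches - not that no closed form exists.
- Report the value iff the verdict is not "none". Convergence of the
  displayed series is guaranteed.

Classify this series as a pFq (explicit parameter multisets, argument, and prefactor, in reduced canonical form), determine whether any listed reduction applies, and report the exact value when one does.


First insight: from the first term \frac{5}{3}: the factorial ratio (C = 5/3) (k+a-1)!/(a-1)! is a rising factorial (a)_k.
Adjacent-term ratio: r(k) = 1 * (k-\frac{1}{9}) (k+2) / [(k+\frac{97}{18}) (k+1)] - poly over poly, x = 1 from leading terms; C = \frac{5}{3} at k = 0.

The series (x = 1) is 2F1: upper {-\frac{1}{9}, 2}, lower {\frac{97}{18}}, prefactor \frac{5}{3}. Verdict: Gauss's theorem (I1) fires (x = 1: the Gamma ratio telescopes since c-a-b = 7/2 > 0 and a = 2 in Z>0). Hence: \frac{24095}{15309}.


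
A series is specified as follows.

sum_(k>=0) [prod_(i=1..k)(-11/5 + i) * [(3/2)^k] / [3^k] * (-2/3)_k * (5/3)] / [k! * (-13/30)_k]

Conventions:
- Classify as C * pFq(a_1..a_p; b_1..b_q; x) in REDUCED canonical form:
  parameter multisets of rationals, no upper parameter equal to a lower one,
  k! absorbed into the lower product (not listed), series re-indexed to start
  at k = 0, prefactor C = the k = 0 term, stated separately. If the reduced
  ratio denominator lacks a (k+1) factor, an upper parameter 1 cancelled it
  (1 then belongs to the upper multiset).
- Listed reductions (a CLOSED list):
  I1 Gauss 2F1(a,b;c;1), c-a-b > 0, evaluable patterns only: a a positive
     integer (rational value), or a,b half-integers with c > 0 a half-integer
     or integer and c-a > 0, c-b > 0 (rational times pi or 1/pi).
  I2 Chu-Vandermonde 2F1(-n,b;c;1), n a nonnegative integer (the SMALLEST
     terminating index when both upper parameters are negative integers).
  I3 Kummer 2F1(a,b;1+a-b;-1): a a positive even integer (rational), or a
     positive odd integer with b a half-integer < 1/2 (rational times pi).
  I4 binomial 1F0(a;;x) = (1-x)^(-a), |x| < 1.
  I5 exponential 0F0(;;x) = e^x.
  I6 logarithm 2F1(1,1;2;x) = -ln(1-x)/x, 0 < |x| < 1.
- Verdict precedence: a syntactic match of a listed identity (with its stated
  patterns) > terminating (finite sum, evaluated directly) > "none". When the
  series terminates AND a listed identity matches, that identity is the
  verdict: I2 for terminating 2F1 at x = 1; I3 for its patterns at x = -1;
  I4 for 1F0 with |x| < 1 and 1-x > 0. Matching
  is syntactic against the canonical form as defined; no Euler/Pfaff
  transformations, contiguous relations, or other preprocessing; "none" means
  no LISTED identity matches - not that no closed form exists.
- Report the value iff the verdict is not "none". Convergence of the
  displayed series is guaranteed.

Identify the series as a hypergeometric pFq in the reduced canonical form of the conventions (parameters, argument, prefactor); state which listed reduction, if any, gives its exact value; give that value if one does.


Reduced: x = 1/2, 2F1, upper = {-6/5, -2/3}, lower = {-13/30}, C = 5/3. Verdict: none. No listed pattern accepts 2F1(-6/5, -2/3; -13/30; 1/2).

Key step: t_0 being 5/3, the running product (C = 5/3) telescopes to a rising factorial.
Ratio: r(k) = (1/2) * (k-6/5) (k-2/3) / [(k-13/30) (k+1)] - rational in k. x = (1/2); t_0 = 5/3; negate the roots.


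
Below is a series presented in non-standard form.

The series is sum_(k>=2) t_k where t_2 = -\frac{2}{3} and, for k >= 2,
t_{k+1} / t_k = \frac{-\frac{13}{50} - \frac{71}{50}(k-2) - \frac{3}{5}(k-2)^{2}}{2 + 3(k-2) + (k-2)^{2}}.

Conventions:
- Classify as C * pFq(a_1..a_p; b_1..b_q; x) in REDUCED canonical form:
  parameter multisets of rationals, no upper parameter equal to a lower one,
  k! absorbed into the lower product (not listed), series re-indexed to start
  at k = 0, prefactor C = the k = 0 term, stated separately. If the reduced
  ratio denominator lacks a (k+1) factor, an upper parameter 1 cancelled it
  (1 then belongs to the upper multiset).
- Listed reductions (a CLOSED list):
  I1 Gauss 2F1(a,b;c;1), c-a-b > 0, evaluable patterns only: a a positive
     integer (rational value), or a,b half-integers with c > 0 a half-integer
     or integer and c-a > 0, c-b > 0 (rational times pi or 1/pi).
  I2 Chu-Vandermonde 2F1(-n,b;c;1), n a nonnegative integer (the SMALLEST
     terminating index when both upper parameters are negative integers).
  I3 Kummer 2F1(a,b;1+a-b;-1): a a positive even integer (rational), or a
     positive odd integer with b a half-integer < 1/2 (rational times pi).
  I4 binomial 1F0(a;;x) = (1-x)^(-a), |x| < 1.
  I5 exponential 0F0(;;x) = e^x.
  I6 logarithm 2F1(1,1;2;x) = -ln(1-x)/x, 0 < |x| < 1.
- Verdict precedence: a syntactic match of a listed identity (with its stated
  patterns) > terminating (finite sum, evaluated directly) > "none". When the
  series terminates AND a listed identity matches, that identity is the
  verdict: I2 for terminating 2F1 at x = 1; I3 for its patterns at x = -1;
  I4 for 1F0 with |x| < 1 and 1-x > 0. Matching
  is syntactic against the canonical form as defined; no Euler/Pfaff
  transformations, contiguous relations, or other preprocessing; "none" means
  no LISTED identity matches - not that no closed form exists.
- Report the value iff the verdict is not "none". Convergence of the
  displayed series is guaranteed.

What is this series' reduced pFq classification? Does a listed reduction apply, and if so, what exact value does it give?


x = -\frac{3}{5} here; the reduced form reads 2F1, upper {\frac{1}{5}, \frac{13}{6}}, lower {2}, C = -\frac{2}{3}. Verdict: none. Every listed pattern misses the 2F1 form at -\frac{3}{5}, upper {\frac{1}{5}, \frac{13}{6}}.

Key step: t_0 = -\frac{2}{3} here, and roots of the ratio polynomials (C = -2/3, x = -3/5) are the negated parameters.
Consecutive-term ratio: r(k) = -\frac{3}{5} * (k+\frac{1}{5}) (k+\frac{13}{6}) / [(k+2) (k+1)] - rational in k. x = -\frac{3}{5}; t_0 = -\frac{2}{3}; negate the roots.


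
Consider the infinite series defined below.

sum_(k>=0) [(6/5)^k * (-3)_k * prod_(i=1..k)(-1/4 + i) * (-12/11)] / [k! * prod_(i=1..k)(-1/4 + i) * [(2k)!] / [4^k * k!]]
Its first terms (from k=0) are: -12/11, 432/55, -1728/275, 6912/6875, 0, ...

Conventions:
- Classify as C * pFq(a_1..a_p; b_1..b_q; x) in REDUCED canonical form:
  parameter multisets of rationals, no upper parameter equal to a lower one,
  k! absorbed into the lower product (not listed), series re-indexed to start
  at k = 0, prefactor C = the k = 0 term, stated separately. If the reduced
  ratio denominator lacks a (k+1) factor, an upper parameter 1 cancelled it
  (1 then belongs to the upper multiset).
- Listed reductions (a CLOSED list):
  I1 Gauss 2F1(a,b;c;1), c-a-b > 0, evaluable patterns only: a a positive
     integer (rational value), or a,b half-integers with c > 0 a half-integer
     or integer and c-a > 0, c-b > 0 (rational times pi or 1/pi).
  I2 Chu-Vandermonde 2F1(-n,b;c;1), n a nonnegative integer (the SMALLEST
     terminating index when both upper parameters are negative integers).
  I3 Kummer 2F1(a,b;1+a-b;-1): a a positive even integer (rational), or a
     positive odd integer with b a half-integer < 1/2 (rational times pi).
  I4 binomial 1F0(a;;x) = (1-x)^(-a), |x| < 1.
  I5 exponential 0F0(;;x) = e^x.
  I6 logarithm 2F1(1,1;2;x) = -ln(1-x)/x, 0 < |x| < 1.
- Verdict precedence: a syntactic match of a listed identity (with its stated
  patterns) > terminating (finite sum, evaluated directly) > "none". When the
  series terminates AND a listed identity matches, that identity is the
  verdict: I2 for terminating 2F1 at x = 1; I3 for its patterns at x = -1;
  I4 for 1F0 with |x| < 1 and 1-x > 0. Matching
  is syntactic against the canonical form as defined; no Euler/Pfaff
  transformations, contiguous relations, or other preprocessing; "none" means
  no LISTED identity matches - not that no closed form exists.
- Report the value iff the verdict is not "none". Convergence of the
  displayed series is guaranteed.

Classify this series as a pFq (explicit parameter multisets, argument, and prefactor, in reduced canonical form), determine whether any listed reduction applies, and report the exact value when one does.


Key observation: t_0 being -12/11, the parameter 3/4 appears in both the upper and lower lists and cancels.
Term ratio: r(k) = (6/5) * (k-3) / [(k+1/2) (k+1)] ; factor over Q: parameters, x = (6/5), and C = -12/11.

This is -12/11 * 1F1(-3; 1/2; 6/5) in reduced canonical form. Verdict: terminating (-3 upstairs). 4 nonzero terms in all; added directly. Value: 10212/6875.


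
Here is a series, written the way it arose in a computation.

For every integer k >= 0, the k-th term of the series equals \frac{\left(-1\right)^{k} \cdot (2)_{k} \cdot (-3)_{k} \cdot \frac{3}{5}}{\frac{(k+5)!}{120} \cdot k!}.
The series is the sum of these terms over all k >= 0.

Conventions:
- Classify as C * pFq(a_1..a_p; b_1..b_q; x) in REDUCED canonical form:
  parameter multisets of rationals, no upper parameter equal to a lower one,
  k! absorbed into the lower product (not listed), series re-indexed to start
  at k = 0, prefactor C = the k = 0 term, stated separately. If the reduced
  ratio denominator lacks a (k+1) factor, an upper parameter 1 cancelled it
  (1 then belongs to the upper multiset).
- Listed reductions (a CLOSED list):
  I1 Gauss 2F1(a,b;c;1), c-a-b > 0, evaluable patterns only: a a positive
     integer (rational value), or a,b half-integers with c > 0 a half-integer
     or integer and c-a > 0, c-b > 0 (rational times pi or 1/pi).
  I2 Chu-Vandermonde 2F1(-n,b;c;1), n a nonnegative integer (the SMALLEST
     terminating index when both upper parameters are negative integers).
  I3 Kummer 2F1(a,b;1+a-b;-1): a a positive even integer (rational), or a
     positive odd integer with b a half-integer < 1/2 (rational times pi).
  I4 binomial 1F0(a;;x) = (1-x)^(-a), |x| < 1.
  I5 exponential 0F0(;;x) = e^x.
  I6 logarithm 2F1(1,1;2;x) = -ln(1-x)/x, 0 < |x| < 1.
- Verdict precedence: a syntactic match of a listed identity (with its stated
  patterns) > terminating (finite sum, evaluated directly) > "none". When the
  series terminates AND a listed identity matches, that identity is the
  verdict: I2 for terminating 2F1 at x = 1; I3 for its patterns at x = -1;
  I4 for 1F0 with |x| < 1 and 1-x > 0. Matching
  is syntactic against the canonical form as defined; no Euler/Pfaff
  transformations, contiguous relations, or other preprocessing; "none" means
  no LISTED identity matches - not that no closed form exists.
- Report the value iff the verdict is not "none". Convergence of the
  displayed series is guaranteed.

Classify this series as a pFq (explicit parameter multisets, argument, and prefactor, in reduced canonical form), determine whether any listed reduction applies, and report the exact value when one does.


The tell: x = -1 and the denominator's factorial ratio (C = 3/5, x = -1) is a lower Pochhammer.
Step ratio: r(k) = -1 * (k-3) (k+2) / [(k+6) (k+1)] ; factor over Q: parameters, x = -1, and C = \frac{3}{5}.

x = -1 here; the reduced form reads 2F1, upper {-3, 2}, lower {6}, C = \frac{3}{5}. Verdict: Kummer (I3) matches (x = -1; c = 6 equals 1+a-b for upper {-3, 2}: listed pattern). Value: \frac{3}{2}.
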